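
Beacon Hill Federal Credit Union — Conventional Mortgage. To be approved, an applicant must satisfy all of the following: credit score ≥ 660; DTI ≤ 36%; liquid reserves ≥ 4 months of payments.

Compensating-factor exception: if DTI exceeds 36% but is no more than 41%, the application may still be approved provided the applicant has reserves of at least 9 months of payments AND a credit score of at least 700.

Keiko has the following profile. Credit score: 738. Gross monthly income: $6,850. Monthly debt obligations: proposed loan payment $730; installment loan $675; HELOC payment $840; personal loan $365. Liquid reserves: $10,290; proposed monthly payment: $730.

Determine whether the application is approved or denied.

Approved

Credit score 738 ≥ 660 (meets base)
Total debts = (730 + 675 + 840 + 365) = 2,610. DTI = 2,610/6,850 = 38.1% > 36% — standard DTI limit exceeded.
Liquid reserves cover 10,290/730 = 14.1 months — ≥ 4 required
DTI 38.1% is within the 36%–41% exception band; checking compensating factors.
Reserves 14.1 ≥ 9 months; credit score 738 ≥ 700.
Both override conditions satisfied; DTI exception granted.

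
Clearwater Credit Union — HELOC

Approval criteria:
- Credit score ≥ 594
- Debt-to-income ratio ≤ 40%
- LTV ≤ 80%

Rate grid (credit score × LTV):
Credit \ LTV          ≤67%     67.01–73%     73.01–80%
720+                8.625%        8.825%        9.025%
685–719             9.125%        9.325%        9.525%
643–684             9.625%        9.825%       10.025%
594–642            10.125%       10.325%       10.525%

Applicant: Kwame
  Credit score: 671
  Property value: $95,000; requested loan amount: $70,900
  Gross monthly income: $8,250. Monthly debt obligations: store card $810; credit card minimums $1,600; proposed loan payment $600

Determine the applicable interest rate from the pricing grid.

Credit score 671 ≥ 594; Total monthly debts = (810 + 1,600 + 600) = 3,010. DTI: 3,010 ÷ 8,250 = 36.5%, within the 40% cap
LTV: 70,900 ÷ 95,000 = 74.6%, within 80% cap
Score 671 is in the 643–684 band; LTV 74.6% is in the 73.01–80% band → 10.025%.

10.025%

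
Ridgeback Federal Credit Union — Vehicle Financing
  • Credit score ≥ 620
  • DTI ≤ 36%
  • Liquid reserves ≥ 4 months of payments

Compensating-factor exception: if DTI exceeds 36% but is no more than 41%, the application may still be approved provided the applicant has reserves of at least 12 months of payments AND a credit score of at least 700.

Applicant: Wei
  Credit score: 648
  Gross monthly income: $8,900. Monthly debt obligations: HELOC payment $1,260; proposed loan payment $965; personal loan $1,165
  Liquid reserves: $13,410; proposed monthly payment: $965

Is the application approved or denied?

Denied

Credit score 648 ≥ 620 (meets base)
Total debts = (1,260 + 965 + 1,165) = 3,390. DTI = 3,390/8,900 = 38.1% > 36% — standard DTI limit exceeded.
Reserves: 13,410 ÷ 965 = 13.9 months (meets 4-month minimum)
DTI 38.1% is within the 36%–41% exception band; checking compensating factors.
Reserves 13.9 ≥ 12 months; credit score 648 < 700.
Override conditions not both satisfied; exception does not apply.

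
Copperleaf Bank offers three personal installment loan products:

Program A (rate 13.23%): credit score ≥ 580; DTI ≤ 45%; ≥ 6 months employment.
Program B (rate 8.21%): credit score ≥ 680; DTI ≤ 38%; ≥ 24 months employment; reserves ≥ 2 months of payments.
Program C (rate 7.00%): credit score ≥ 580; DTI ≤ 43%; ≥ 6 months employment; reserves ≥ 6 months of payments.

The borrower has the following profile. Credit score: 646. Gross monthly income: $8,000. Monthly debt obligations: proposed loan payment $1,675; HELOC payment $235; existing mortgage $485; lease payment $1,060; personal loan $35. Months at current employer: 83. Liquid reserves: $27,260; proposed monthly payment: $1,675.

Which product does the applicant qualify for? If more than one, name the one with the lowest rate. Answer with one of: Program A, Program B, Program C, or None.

Program A

Total debts = (1,675 + 235 + 485 + 1,060 + 35) = 3,490; DTI = 3,490/8,000 = 43.6%.
Reserves = 27,260/1,675 = 16.3 months.
Program A: score 646 ≥ 580; DTI 43.6% ≤ 45%; employment 83 ≥ 6 mo → qualifies.
Program B: score 646 < 680; DTI 43.6% > 38%; employment 83 ≥ 24 mo; reserves 16.3 ≥ 2 mo → does not qualify.
Program C: score 646 ≥ 580; DTI 43.6% > 43%; employment 83 ≥ 6 mo; reserves 16.3 ≥ 6 mo → does not qualify.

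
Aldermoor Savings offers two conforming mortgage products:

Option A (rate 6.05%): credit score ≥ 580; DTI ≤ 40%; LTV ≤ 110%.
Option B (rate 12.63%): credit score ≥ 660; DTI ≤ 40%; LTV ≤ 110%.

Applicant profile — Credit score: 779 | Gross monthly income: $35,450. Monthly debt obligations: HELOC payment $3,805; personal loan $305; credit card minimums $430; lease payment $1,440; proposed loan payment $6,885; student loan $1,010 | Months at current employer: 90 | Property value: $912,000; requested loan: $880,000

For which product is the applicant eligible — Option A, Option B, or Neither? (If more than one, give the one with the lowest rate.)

Total debts = (3,805 + 305 + 430 + 1,440 + 6,885 + 1,010) = 13,875; DTI = 13,875/35,450 = 39.1%.
LTV = 880,000/912,000 = 96.5%.
Option A: score 779 ≥ 580; DTI 39.1% ≤ 40%; LTV 96.5% ≤ 110% → qualifies.
Option B: score 779 ≥ 660; DTI 39.1% ≤ 40%; LTV 96.5% ≤ 110% → qualifies.
Qualifying: Option A, Option B. Lowest rate is 6.05% → Option A.

Option A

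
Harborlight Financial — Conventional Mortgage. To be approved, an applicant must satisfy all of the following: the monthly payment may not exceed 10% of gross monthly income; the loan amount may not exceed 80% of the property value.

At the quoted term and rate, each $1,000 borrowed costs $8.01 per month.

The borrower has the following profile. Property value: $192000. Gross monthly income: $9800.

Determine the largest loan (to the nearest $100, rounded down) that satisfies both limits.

Payment cap: 10% × $9,800 = $980/month.
At $8.01 per $1,000, that supports 980/8.01 × 1,000 ≈ $122,347 → $122,300.
LTV cap: 80% × $192,000 = $153,600 → $153,600.
Binding constraint: payment-to-income.

$122,300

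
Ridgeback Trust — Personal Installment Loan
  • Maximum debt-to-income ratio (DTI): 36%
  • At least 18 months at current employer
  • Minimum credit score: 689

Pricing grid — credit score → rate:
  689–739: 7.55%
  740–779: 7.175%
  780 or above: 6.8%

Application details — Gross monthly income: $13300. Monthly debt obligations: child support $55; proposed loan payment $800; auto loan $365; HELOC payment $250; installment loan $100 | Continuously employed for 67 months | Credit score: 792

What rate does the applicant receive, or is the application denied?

Approved at 6.8%

Credit score 792 ≥ 689 (meets minimum)
Total monthly debts = (55 + 800 + 365 + 250 + 100) = 1,570. DTI = 1,570/13,300 = 11.8% ≤ 36%
Employment 67 ≥ 18 months
All requirements met. Score 792 falls in the 780 or above tier → 6.8%.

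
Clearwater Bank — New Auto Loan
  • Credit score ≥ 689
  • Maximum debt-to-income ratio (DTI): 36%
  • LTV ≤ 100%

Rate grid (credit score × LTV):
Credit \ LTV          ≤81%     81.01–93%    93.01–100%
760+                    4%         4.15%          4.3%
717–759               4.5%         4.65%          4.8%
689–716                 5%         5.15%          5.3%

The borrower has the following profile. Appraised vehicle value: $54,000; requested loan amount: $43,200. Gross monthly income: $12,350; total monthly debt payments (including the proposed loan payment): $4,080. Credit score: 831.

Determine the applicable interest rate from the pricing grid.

4%

Credit score 831 ≥ 689; Debt-to-income = 4,080/12,350 = 33% — meets 36% limit
LTV: 43,200 ÷ 54,000 = 80%, within 100% cap
Row: 831 falls in 760+. Column: 80% falls in ≤81%. Rate = 4%.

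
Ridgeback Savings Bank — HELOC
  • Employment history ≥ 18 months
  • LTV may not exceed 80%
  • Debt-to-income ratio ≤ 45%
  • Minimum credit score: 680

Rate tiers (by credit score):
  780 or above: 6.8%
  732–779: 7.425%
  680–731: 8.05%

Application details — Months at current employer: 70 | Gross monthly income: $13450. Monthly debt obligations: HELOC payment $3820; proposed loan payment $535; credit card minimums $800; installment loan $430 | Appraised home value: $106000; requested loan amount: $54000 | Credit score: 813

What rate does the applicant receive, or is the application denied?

Credit score 813 ≥ 680 (meets minimum)
Employment 70 ≥ 18 months
LTV: 54,000 ÷ 106,000 = 50.9%, within 80% cap
Total monthly debts = (3,820 + 535 + 800 + 430) = 5,585. DTI: 5,585 ÷ 13,450 = 41.5%, within the 45% cap
All requirements met. Score 813 falls in the 780 or above tier → 6.8%.

Approved at 6.8%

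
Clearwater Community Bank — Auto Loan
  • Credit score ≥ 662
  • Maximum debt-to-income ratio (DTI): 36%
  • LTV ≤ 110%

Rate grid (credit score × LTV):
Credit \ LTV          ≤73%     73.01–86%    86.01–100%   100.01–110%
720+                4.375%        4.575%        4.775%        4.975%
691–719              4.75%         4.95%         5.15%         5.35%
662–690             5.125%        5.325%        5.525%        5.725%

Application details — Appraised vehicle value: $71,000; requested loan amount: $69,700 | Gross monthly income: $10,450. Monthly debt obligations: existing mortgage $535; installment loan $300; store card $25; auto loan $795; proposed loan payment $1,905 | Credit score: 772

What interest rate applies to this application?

Credit score 772 ≥ 662; Total monthly debts = (535 + 300 + 25 + 795 + 1,905) = 3,560. Debt-to-income = 3,560/10,450 = 34.1% — meets 36% limit
LTV = 69,700/71,000 = 98.2% ≤ 110%
Credit 772 → row 720+; LTV 98.2% → column 86.01–100%. Grid cell → 4.775%.

4.775%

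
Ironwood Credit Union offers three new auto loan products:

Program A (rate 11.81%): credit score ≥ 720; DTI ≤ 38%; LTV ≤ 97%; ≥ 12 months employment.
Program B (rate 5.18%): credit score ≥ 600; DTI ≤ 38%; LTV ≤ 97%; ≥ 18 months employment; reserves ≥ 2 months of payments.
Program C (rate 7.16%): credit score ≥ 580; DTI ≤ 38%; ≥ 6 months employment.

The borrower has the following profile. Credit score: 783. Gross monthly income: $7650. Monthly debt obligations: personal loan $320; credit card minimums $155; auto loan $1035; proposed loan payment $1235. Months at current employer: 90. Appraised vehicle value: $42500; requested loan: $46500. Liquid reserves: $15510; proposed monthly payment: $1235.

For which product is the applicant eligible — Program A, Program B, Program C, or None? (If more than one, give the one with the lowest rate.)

Program C

Total debts = (320 + 155 + 1,035 + 1,235) = 2,745; DTI = 2,745/7,650 = 35.9%.
LTV = 46,500/42,500 = 109.4%.
Reserves = 15,510/1,235 = 12.6 months.
Program A: score 783 ≥ 720; DTI 35.9% ≤ 38%; LTV 109.4% > 97%; employment 90 ≥ 12 mo → does not qualify.
Program B: score 783 ≥ 600; DTI 35.9% ≤ 38%; LTV 109.4% > 97%; employment 90 ≥ 18 mo; reserves 12.6 ≥ 2 mo → does not qualify.
Program C: score 783 ≥ 580; DTI 35.9% ≤ 38%; employment 90 ≥ 6 mo → qualifies.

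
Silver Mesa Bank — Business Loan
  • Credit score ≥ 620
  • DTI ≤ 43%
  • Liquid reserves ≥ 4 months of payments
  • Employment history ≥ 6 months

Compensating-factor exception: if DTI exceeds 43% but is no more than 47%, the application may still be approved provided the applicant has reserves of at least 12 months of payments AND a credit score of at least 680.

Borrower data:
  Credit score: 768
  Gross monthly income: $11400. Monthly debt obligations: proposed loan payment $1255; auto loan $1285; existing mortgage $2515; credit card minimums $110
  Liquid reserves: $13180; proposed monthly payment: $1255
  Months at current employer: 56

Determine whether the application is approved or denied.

Credit score 768 ≥ 620 (meets base)
Total debts = (1,255 + 1,285 + 2,515 + 110) = 5,165. DTI = 5,165/11,400 = 45.3% > 43% — standard DTI limit exceeded.
Reserves: 13,180 ÷ 1,255 = 10.5 months (meets 4-month minimum)
Employment 56 ≥ 6 months
45.3% falls in the override range (43%–47%), so the compensating-factor test applies.
Override check — reserves: 10.5 mo (short of 12); score: 768 (ok).
Override conditions not both satisfied; exception does not apply.

Denied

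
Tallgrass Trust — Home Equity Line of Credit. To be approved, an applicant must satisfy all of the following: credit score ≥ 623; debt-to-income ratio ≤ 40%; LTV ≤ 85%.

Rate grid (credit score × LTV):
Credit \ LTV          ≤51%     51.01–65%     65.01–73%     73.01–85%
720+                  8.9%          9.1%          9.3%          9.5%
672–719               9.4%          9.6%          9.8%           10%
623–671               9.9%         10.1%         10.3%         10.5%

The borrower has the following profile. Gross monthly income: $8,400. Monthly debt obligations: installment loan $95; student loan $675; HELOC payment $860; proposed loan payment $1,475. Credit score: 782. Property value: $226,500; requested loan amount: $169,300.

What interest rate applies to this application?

9.5%

Credit score 782 ≥ 623; Total monthly debts = (95 + 675 + 860 + 1,475) = 3,105. Debt-to-income = 3,105/8,400 = 37% — meets 40% limit
LTV = 169,300/226,500 = 74.7% ≤ 85%
Credit 782 → row 720+; LTV 74.7% → column 73.01–85%. Grid cell → 9.5%.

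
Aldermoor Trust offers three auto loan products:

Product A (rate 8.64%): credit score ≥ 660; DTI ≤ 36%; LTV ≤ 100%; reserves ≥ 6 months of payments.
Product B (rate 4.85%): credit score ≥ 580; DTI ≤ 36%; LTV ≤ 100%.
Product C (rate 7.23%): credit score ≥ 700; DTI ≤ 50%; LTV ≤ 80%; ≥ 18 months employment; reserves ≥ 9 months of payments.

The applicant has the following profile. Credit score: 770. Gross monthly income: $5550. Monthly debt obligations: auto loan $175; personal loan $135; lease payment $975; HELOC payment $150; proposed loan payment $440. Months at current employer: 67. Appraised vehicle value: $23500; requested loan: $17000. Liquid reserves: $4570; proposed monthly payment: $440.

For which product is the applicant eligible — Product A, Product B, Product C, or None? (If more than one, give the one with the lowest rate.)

Total debts = (175 + 135 + 975 + 150 + 440) = 1,875; DTI = 1,875/5,550 = 33.8%.
LTV = 17,000/23,500 = 72.3%.
Reserves = 4,570/440 = 10.4 months.
Product A: score 770 ≥ 660; DTI 33.8% ≤ 36%; LTV 72.3% ≤ 100%; reserves 10.4 ≥ 6 mo → qualifies.
Product B: score 770 ≥ 580; DTI 33.8% ≤ 36%; LTV 72.3% ≤ 100% → qualifies.
Product C: score 770 ≥ 700; DTI 33.8% ≤ 50%; LTV 72.3% ≤ 80%; employment 67 ≥ 18 mo; reserves 10.4 ≥ 9 mo → qualifies.
Qualifying: Product A, Product B, Product C. Lowest rate is 4.85% → Product B.

Product B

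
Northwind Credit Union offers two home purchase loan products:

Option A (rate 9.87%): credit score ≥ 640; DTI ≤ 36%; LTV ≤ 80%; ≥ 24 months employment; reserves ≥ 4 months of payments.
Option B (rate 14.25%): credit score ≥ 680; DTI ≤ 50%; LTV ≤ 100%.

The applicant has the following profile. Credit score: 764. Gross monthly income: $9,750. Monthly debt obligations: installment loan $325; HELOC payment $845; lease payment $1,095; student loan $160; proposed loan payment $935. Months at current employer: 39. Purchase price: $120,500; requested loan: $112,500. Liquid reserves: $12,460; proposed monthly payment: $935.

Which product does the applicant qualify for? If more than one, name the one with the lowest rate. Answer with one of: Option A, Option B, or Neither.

Option B

Total debts = (325 + 845 + 1,095 + 160 + 935) = 3,360; DTI = 3,360/9,750 = 34.5%.
LTV = 112,500/120,500 = 93.4%.
Reserves = 12,460/935 = 13.3 months.
Option A: score 764 ≥ 640; DTI 34.5% ≤ 36%; LTV 93.4% > 80%; employment 39 ≥ 24 mo; reserves 13.3 ≥ 4 mo → does not qualify.
Option B: score 764 ≥ 680; DTI 34.5% ≤ 50%; LTV 93.4% ≤ 100% → qualifies.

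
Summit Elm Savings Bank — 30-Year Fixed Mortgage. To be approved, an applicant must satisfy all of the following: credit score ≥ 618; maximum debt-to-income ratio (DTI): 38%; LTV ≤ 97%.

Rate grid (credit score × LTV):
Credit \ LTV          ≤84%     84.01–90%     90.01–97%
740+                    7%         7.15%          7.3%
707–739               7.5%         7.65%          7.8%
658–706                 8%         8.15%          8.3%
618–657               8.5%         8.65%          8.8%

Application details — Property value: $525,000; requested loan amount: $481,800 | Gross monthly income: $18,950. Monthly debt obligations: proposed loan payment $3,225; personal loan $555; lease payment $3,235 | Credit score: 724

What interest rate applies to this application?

7.8%

Credit score 724 ≥ 618; Total monthly debts = (3,225 + 555 + 3,235) = 7,015. Debt-to-income = 7,015/18,950 = 37% — meets 38% limit
Loan-to-value = 481,800/525,000 = 91.8% — pass (97% max)
Row: 724 falls in 707–739. Column: 91.8% falls in 90.01–97%. Rate = 7.8%.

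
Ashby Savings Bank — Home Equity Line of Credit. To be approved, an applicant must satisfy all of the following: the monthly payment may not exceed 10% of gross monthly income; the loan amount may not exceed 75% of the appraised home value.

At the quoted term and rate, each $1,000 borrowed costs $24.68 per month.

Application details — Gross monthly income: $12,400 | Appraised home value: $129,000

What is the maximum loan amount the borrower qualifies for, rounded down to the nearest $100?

$50,200

Payment cap: 10% × $12,400 = $1,240/month.
At $24.68 per $1,000, that supports 1,240/24.68 × 1,000 ≈ $50,243 → $50,200.
LTV cap: 75% × $129,000 = $96,750 → $96,700.
Binding constraint: payment-to-income.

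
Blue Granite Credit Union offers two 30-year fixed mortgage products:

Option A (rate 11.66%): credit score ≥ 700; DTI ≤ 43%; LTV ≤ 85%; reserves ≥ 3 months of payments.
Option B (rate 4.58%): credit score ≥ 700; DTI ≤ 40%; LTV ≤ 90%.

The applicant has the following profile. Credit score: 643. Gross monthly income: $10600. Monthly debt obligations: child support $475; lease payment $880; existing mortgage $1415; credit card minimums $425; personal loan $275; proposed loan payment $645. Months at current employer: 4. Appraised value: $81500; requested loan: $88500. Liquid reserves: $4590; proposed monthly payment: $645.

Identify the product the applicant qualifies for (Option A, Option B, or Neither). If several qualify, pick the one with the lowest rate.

Neither

Total debts = (475 + 880 + 1,415 + 425 + 275 + 645) = 4,115; DTI = 4,115/10,600 = 38.8%.
LTV = 88,500/81,500 = 108.6%.
Reserves = 4,590/645 = 7.1 months.
Option A: score 643 < 700; DTI 38.8% ≤ 43%; LTV 108.6% > 85%; reserves 7.1 ≥ 3 mo → does not qualify.
Option B: score 643 < 700; DTI 38.8% ≤ 40%; LTV 108.6% > 90% → does not qualify.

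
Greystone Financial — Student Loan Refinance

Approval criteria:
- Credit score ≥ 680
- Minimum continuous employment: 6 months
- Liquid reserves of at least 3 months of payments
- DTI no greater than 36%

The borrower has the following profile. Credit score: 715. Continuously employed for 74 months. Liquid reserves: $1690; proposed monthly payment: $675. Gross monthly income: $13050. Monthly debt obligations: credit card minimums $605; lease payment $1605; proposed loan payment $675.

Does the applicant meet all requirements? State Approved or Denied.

Credit score 715 ≥ 680 (meets)
Employment 74 ≥ 6 months
Liquid reserves cover 1,690/675 = 2.5 months — < 3 required
Total monthly debts = (605 + 1,605 + 675) = 2,885. Debt-to-income = 2,885/13,050 = 22.1% — meets 36% limit
Fails on reserves.

Denied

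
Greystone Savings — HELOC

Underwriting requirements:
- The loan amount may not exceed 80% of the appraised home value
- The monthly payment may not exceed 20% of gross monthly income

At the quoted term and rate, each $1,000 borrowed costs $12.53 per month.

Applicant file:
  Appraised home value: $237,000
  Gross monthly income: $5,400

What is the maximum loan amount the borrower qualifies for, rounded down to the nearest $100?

$86,100

Payment cap: 20% × $5,400 = $1,080/month.
At $12.53 per $1,000, that supports 1,080/12.53 × 1,000 ≈ $86,193 → $86,100.
LTV cap: 80% × $237,000 = $189,600 → $189,600.
Binding constraint: payment-to-income.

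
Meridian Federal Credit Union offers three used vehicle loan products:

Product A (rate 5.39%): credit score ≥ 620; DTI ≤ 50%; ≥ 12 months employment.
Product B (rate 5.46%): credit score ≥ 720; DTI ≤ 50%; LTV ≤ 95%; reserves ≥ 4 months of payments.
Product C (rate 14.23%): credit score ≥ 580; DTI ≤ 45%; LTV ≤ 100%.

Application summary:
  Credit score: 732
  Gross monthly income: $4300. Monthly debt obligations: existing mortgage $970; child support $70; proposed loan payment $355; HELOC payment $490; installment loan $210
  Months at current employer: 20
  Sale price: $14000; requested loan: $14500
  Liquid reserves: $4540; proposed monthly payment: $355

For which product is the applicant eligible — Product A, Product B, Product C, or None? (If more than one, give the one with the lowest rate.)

Total debts = (970 + 70 + 355 + 490 + 210) = 2,095; DTI = 2,095/4,300 = 48.7%.
LTV = 14,500/14,000 = 103.6%.
Reserves = 4,540/355 = 12.8 months.
Product A: score 732 ≥ 620; DTI 48.7% ≤ 50%; employment 20 ≥ 12 mo → qualifies.
Product B: score 732 ≥ 720; DTI 48.7% ≤ 50%; LTV 103.6% > 95%; reserves 12.8 ≥ 4 mo → does not qualify.
Product C: score 732 ≥ 580; DTI 48.7% > 45%; LTV 103.6% > 100% → does not qualify.

Product A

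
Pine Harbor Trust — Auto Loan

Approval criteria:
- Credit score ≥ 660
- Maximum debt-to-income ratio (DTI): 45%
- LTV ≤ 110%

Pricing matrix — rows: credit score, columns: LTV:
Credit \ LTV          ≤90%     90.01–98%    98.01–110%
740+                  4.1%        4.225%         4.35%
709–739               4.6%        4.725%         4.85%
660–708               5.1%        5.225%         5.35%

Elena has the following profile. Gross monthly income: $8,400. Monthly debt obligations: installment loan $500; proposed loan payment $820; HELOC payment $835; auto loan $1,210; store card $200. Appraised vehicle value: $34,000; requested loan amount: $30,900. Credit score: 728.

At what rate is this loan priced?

4.725%

Credit score 728 ≥ 660; Total monthly debts = (500 + 820 + 835 + 1,210 + 200) = 3,565. DTI: 3,565 ÷ 8,400 = 42.4%, within the 45% cap
Loan-to-value = 30,900/34,000 = 90.9% — pass (110% max)
Score 728 is in the 709–739 band; LTV 90.9% is in the 90.01–98% band → 4.725%.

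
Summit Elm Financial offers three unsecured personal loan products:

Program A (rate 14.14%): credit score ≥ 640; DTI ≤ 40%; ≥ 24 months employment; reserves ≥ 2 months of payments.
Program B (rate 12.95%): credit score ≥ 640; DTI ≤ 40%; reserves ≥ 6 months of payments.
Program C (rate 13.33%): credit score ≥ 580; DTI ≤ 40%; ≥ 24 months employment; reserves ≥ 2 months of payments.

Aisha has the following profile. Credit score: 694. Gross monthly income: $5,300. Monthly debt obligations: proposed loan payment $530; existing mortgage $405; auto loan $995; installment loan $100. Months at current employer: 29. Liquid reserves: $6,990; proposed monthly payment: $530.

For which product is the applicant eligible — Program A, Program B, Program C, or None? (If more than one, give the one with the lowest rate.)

Program B

Total debts = (530 + 405 + 995 + 100) = 2,030; DTI = 2,030/5,300 = 38.3%.
Reserves = 6,990/530 = 13.2 months.
Program A: score 694 ≥ 640; DTI 38.3% ≤ 40%; employment 29 ≥ 24 mo; reserves 13.2 ≥ 2 mo → qualifies.
Program B: score 694 ≥ 640; DTI 38.3% ≤ 40%; reserves 13.2 ≥ 6 mo → qualifies.
Program C: score 694 ≥ 580; DTI 38.3% ≤ 40%; employment 29 ≥ 24 mo; reserves 13.2 ≥ 2 mo → qualifies.
Qualifying: Program A, Program B, Program C. Lowest rate is 12.95% → Program B.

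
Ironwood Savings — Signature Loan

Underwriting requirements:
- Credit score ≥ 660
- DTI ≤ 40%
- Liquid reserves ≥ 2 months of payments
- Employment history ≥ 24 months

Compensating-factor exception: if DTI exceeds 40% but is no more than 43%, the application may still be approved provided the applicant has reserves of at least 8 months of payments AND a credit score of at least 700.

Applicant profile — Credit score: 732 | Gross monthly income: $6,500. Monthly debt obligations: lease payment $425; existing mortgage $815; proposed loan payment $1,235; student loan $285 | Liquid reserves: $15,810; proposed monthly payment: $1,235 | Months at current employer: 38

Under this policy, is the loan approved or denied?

Credit score 732 ≥ 660 (meets base)
Total debts = (425 + 815 + 1,235 + 285) = 2,760. DTI = 2,760/6,500 = 42.5% > 40% — standard DTI limit exceeded.
Reserves: 15,810 ÷ 1,235 = 12.8 months (meets 2-month minimum)
Employment 38 ≥ 24 months
DTI 42.5% is within the 40%–43% exception band; checking compensating factors.
Override check — reserves: 12.8 mo (ok); score: 732 (ok).
Both compensating conditions met → exception applies.

Approved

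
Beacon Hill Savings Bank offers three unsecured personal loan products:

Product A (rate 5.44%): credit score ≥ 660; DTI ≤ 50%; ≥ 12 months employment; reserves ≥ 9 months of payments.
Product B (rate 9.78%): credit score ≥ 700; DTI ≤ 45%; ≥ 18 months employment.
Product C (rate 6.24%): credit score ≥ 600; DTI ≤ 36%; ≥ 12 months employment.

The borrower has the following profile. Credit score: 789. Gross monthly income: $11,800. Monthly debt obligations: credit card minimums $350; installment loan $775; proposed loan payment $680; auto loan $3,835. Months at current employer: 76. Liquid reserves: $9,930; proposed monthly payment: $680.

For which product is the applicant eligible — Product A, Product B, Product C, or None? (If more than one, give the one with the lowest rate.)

Total debts = (350 + 775 + 680 + 3,835) = 5,640; DTI = 5,640/11,800 = 47.8%.
Reserves = 9,930/680 = 14.6 months.
Product A: score 789 ≥ 660; DTI 47.8% ≤ 50%; employment 76 ≥ 12 mo; reserves 14.6 ≥ 9 mo → qualifies.
Product B: score 789 ≥ 700; DTI 47.8% > 45%; employment 76 ≥ 18 mo → does not qualify.
Product C: score 789 ≥ 600; DTI 47.8% > 36%; employment 76 ≥ 12 mo → does not qualify.

Product A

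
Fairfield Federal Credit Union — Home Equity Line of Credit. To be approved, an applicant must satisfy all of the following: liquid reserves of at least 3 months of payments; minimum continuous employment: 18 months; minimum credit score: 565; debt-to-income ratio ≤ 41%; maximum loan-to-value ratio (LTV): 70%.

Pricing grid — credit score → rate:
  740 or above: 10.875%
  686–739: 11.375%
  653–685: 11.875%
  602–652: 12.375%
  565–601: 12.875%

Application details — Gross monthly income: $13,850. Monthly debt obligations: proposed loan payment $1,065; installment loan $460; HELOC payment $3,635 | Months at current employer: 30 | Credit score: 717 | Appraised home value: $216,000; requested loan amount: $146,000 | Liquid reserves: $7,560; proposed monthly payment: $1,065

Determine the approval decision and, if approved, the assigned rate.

Credit score 717 ≥ 565 (meets minimum)
Total monthly debts = (1,065 + 460 + 3,635) = 5,160. DTI = 5,160/13,850 = 37.3% ≤ 41%
Employment 30 ≥ 18 months
Liquid reserves cover 7,560/1,065 = 7.1 months — ≥ 3 required
LTV: 146,000 ÷ 216,000 = 67.6%, within 70% cap
All requirements met. Score 717 falls in the 686–739 tier → 11.375%.

Approved at 11.375%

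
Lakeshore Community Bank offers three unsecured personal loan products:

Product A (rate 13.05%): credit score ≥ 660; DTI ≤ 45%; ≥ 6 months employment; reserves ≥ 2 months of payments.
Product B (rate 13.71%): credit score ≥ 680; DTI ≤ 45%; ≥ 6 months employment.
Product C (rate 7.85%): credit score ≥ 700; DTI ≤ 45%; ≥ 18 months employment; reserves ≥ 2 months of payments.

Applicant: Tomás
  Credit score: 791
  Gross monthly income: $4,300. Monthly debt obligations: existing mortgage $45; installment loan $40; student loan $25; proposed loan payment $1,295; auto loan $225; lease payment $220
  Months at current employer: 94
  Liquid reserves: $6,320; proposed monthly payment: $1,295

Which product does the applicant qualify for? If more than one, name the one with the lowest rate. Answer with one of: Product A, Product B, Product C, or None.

Product C

Total debts = (45 + 40 + 25 + 1,295 + 225 + 220) = 1,850; DTI = 1,850/4,300 = 43%.
Reserves = 6,320/1,295 = 4.9 months.
Product A: score 791 ≥ 660; DTI 43% ≤ 45%; employment 94 ≥ 6 mo; reserves 4.9 ≥ 2 mo → qualifies.
Product B: score 791 ≥ 680; DTI 43% ≤ 45%; employment 94 ≥ 6 mo → qualifies.
Product C: score 791 ≥ 700; DTI 43% ≤ 45%; employment 94 ≥ 18 mo; reserves 4.9 ≥ 2 mo → qualifies.
Qualifying: Product A, Product B, Product C. Lowest rate is 7.85% → Product C.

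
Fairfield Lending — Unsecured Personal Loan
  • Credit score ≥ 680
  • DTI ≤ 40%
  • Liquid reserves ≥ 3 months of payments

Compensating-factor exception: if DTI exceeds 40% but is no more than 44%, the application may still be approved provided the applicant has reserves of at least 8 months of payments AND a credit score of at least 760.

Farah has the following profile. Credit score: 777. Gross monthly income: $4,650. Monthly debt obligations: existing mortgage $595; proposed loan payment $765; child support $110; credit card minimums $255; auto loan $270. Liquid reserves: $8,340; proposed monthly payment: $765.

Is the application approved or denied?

Approved

Credit score 777 ≥ 680 (meets base)
Total debts = (595 + 765 + 110 + 255 + 270) = 1,995. DTI: 1,995 ÷ 4,650 = 42.9%, over the 40% base limit.
Reserves: 8,340 ÷ 765 = 10.9 months (meets 3-month minimum)
DTI 42.9% is within the 40%–44% exception band; checking compensating factors.
Reserves 10.9 ≥ 8 months; credit score 777 ≥ 760.
Both compensating conditions met → exception applies.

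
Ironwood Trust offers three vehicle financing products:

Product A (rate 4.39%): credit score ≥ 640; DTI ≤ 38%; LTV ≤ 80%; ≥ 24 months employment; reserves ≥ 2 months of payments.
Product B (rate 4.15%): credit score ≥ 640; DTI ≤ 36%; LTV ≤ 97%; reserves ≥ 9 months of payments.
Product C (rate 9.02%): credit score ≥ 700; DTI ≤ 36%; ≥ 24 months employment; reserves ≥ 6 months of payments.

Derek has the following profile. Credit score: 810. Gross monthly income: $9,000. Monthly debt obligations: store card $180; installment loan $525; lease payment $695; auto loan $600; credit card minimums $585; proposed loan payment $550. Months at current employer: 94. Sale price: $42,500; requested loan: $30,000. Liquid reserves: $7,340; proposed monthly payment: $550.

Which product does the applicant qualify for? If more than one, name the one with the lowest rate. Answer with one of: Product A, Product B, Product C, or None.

Total debts = (180 + 525 + 695 + 600 + 585 + 550) = 3,135; DTI = 3,135/9,000 = 34.8%.
LTV = 30,000/42,500 = 70.6%.
Reserves = 7,340/550 = 13.3 months.
Product A: score 810 ≥ 640; DTI 34.8% ≤ 38%; LTV 70.6% ≤ 80%; employment 94 ≥ 24 mo; reserves 13.3 ≥ 2 mo → qualifies.
Product B: score 810 ≥ 640; DTI 34.8% ≤ 36%; LTV 70.6% ≤ 97%; reserves 13.3 ≥ 9 mo → qualifies.
Product C: score 810 ≥ 700; DTI 34.8% ≤ 36%; employment 94 ≥ 24 mo; reserves 13.3 ≥ 6 mo → qualifies.
Qualifying: Product A, Product B, Product C. Lowest rate is 4.15% → Product B.

Product B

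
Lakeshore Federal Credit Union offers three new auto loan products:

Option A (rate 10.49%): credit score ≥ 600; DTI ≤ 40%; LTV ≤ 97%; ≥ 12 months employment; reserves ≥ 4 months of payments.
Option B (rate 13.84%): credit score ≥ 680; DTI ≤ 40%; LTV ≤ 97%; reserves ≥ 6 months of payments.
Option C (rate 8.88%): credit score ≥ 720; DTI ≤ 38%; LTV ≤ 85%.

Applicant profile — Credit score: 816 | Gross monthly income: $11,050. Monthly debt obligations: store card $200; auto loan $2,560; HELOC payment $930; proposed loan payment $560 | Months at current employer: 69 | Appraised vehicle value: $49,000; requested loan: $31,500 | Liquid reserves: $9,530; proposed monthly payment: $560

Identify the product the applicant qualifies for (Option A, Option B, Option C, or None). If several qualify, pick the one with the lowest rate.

Option A

Total debts = (200 + 2,560 + 930 + 560) = 4,250; DTI = 4,250/11,050 = 38.5%.
LTV = 31,500/49,000 = 64.3%.
Reserves = 9,530/560 = 17.0 months.
Option A: score 816 ≥ 600; DTI 38.5% ≤ 40%; LTV 64.3% ≤ 97%; employment 69 ≥ 12 mo; reserves 17.0 ≥ 4 mo → qualifies.
Option B: score 816 ≥ 680; DTI 38.5% ≤ 40%; LTV 64.3% ≤ 97%; reserves 17.0 ≥ 6 mo → qualifies.
Option C: score 816 ≥ 720; DTI 38.5% > 38%; LTV 64.3% ≤ 85% → does not qualify.
Qualifying: Option A, Option B. Lowest rate is 10.49% → Option A.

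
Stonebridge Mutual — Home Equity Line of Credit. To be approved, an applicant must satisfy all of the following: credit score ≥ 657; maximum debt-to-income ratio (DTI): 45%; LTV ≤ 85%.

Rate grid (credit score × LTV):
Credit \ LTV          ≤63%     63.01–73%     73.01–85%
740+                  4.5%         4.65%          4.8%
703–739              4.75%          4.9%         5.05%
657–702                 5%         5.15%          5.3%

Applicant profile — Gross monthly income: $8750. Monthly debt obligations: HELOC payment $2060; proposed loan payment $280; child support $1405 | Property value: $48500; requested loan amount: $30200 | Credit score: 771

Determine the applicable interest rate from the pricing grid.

Credit score 771 ≥ 657; Total monthly debts = (2,060 + 280 + 1,405) = 3,745. DTI = 3,745/8,750 = 42.8% ≤ 45%
LTV = 30,200/48,500 = 62.3% ≤ 85%
Score 771 is in the 740+ band; LTV 62.3% is in the ≤63% band → 4.5%.

4.5%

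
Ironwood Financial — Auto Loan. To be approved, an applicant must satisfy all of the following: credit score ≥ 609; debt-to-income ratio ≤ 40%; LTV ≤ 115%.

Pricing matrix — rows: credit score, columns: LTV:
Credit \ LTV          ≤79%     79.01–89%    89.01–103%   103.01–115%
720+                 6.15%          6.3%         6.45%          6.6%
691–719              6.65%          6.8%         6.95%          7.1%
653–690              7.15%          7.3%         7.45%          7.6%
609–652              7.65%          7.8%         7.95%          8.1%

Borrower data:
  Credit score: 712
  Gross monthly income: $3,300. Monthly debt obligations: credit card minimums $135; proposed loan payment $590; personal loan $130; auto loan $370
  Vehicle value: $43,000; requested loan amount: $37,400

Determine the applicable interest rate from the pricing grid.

6.8%

Credit score 712 ≥ 609; Total monthly debts = (135 + 590 + 130 + 370) = 1,225. DTI = 1,225/3,300 = 37.1% ≤ 40%
LTV = 37,400/43,000 = 87% ≤ 115%
Credit 712 → row 691–719; LTV 87% → column 79.01–89%. Grid cell → 6.8%.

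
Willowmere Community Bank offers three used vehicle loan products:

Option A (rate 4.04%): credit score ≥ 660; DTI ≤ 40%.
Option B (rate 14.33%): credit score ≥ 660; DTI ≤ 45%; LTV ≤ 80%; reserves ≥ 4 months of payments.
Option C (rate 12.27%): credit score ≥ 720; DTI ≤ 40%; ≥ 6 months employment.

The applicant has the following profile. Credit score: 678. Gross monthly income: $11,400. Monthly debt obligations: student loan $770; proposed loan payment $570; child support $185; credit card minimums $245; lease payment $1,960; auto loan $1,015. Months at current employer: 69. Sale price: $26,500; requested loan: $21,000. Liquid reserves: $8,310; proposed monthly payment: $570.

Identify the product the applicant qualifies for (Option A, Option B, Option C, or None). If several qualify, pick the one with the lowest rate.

Total debts = (770 + 570 + 185 + 245 + 1,960 + 1,015) = 4,745; DTI = 4,745/11,400 = 41.6%.
LTV = 21,000/26,500 = 79.2%.
Reserves = 8,310/570 = 14.6 months.
Option A: score 678 ≥ 660; DTI 41.6% > 40% → does not qualify.
Option B: score 678 ≥ 660; DTI 41.6% ≤ 45%; LTV 79.2% ≤ 80%; reserves 14.6 ≥ 4 mo → qualifies.
Option C: score 678 < 720; DTI 41.6% > 40%; employment 69 ≥ 6 mo → does not qualify.

Option B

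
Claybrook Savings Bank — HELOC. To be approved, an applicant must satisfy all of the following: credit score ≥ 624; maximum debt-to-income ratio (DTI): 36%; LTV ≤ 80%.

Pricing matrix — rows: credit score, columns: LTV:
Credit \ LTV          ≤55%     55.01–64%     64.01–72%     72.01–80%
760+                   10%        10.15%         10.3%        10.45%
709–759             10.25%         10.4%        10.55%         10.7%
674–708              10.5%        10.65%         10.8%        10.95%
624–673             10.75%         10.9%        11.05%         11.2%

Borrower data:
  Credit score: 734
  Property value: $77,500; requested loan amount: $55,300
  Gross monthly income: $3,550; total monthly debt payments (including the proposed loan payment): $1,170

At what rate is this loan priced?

Credit score 734 ≥ 624; DTI: 1,170 ÷ 3,550 = 33%, within the 36% cap
LTV = 55,300/77,500 = 71.4% ≤ 80%
Credit 734 → row 709–759; LTV 71.4% → column 64.01–72%. Grid cell → 10.55%.

10.55%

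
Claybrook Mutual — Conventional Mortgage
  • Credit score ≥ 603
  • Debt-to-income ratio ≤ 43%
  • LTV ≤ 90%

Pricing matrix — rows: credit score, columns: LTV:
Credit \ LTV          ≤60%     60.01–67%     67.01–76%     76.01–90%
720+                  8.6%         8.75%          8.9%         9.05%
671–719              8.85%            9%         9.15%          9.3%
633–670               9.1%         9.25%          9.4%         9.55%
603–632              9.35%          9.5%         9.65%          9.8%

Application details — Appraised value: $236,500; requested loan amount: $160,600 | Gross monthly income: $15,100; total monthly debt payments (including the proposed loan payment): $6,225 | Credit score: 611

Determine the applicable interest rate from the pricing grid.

Credit score 611 ≥ 603; DTI = 6,225/15,100 = 41.2% ≤ 43%
LTV: 160,600 ÷ 236,500 = 67.9%, within 90% cap
Credit 611 → row 603–632; LTV 67.9% → column 67.01–76%. Grid cell → 9.65%.

9.65%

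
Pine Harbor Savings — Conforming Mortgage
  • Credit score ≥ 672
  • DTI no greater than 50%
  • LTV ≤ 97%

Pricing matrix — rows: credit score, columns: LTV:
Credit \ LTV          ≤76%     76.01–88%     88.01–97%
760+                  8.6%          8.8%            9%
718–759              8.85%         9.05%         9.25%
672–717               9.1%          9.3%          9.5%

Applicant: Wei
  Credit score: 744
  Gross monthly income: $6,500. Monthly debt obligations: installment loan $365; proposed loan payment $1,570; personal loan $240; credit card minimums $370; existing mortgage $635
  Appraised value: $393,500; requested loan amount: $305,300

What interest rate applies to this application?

9.05%

Credit score 744 ≥ 672; Total monthly debts = (365 + 1,570 + 240 + 370 + 635) = 3,180. DTI = 3,180/6,500 = 48.9% ≤ 50%
LTV: 305,300 ÷ 393,500 = 77.6%, within 97% cap
Credit 744 → row 718–759; LTV 77.6% → column 76.01–88%. Grid cell → 9.05%.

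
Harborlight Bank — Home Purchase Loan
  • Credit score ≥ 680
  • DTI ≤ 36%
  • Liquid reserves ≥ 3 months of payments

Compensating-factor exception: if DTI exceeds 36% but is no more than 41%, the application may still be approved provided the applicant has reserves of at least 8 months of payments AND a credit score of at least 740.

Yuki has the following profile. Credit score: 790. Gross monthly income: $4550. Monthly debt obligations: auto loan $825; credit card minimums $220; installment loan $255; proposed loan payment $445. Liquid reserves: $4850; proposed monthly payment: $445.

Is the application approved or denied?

Credit score 790 ≥ 680 (meets base)
Total debts = (825 + 220 + 255 + 445) = 1,745. DTI = 1,745/4,550 = 38.4% > 36% — standard DTI limit exceeded.
Liquid reserves cover 4,850/445 = 10.9 months — ≥ 3 required
DTI 38.4% is within the 36%–41% exception band; checking compensating factors.
Reserves 10.9 ≥ 8 months; credit score 790 ≥ 740.
Both override conditions satisfied; DTI exception granted.

Approved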